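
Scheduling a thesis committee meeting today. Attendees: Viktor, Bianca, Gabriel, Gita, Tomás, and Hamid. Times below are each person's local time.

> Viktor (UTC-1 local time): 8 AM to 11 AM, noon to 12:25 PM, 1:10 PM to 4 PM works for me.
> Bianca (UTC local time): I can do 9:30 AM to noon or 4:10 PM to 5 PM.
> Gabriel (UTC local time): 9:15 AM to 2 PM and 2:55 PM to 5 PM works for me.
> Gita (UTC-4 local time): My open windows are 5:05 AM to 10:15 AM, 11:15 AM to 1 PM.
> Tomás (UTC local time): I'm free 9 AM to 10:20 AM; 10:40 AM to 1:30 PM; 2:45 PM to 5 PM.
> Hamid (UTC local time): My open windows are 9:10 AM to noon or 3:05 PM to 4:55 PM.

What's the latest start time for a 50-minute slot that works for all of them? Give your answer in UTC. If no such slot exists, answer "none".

Viktor in UTC: 09:00-12:00, 13:00-13:25, 14:10-17:00 (add 1h to convert from UTC-1).
Bianca in UTC: 09:30-12:00, 16:10-17:00.
Gabriel in UTC: 09:15-14:00, 14:55-17:00.
Gita in UTC: 09:05-14:15, 15:15-17:00 (add 4h to convert from UTC-4).
Tomás in UTC: 09:00-10:20, 10:40-13:30, 14:45-17:00.
Hamid in UTC: 09:10-12:00, 15:05-16:55.
Viktor ∩ Bianca: 09:30-12:00, 16:10-17:00.
Viktor ∩ Bianca ∩ Gabriel: 09:30-12:00, 16:10-17:00.
Viktor ∩ Bianca ∩ Gabriel ∩ Gita: 09:30-12:00, 16:10-17:00.
Viktor ∩ Bianca ∩ Gabriel ∩ Gita ∩ Tomás: 09:30-10:20, 10:40-12:00, 16:10-17:00.
Viktor ∩ Bianca ∩ Gabriel ∩ Gita ∩ Tomás ∩ Hamid: 09:30-10:20, 10:40-12:00, 16:10-16:55.
The last common window of at least 50 minutes is 10:40-12:00; a 50-minute meeting can start as late as 11:10 and still end by 12:00.

11:10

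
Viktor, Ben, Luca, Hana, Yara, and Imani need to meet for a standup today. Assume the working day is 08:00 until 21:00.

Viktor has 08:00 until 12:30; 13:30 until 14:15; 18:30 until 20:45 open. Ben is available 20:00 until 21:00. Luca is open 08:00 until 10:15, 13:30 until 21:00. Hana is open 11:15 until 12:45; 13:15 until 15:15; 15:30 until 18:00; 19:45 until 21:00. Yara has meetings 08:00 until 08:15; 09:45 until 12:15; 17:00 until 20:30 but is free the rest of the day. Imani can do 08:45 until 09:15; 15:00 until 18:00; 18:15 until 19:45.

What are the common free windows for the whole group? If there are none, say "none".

Viktor free: 08:00-12:30, 13:30-14:15, 18:30-20:45.
Ben free: 20:00-21:00.
Luca free: 08:00-10:15, 13:30-21:00.
Hana free: 11:15-12:45, 13:15-15:15, 15:30-18:00, 19:45-21:00.
Yara free: 08:15-09:45, 12:15-17:00, 20:30-21:00 (invert busy blocks within the working day).
Imani free: 08:45-09:15, 15:00-18:00, 18:15-19:45.
Viktor ∩ Ben: 20:00-20:45.
Viktor ∩ Ben ∩ Luca: 20:00-20:45.
Viktor ∩ Ben ∩ Luca ∩ Hana: 20:00-20:45.
Viktor ∩ Ben ∩ Luca ∩ Hana ∩ Yara: 20:30-20:45.
Viktor ∩ Ben ∩ Luca ∩ Hana ∩ Yara ∩ Imani: ∅.
There is no time when everyone is free.

none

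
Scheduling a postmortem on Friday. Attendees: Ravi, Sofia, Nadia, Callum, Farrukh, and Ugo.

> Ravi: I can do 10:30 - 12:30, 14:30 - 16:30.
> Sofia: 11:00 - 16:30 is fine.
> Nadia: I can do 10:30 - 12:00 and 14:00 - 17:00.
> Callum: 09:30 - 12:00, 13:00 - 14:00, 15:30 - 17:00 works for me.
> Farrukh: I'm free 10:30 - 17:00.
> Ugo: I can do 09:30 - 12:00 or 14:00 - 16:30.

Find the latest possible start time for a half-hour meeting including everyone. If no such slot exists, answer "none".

16:00

Ravi ∩ Sofia: 11:00-12:30, 14:30-16:30.
Ravi ∩ Sofia ∩ Nadia: 11:00-12:00, 14:30-16:30.
Ravi ∩ Sofia ∩ Nadia ∩ Callum: 11:00-12:00, 15:30-16:30.
Ravi ∩ Sofia ∩ Nadia ∩ Callum ∩ Farrukh: 11:00-12:00, 15:30-16:30.
Ravi ∩ Sofia ∩ Nadia ∩ Callum ∩ Farrukh ∩ Ugo: 11:00-12:00, 15:30-16:30.
Those are the intersection windows.
The last common window of at least 30 minutes is 15:30-16:30; a 30-minute meeting can start as late as 16:00 and still end by 16:30.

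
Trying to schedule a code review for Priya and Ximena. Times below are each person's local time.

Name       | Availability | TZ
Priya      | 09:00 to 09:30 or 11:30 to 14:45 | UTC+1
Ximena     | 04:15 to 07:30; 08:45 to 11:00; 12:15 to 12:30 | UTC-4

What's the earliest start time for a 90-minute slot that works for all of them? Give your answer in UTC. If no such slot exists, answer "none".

Priya in UTC: 08:00-08:30, 10:30-13:45 (subtract 1h to convert from UTC+1).
Ximena in UTC: 08:15-11:30, 12:45-15:00, 16:15-16:30 (add 4h to convert from UTC-4).
Priya ∩ Ximena: 08:15-08:30, 10:30-11:30, 12:45-13:45.
Those are the intersection windows.
No common window is at least 90 minutes long.

none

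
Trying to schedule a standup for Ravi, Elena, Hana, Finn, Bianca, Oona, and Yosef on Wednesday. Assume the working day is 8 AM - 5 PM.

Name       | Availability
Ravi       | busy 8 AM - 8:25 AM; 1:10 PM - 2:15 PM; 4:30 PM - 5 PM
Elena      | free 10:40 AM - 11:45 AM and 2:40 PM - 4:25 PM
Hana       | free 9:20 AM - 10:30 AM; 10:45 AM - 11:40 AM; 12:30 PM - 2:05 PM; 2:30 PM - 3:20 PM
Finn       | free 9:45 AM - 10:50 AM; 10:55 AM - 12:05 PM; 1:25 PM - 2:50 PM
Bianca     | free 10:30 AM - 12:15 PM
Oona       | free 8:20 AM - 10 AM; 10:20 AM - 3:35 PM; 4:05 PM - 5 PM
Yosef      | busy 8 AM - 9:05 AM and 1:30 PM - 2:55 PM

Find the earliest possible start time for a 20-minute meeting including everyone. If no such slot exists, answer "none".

Ravi free: 08:25-13:10, 14:15-16:30 (invert busy blocks within the working day).
Elena free: 10:40-11:45, 14:40-16:25.
Hana free: 09:20-10:30, 10:45-11:40, 12:30-14:05, 14:30-15:20.
Finn free: 09:45-10:50, 10:55-12:05, 13:25-14:50.
Bianca free: 10:30-12:15.
Oona free: 08:20-10:00, 10:20-15:35, 16:05-17:00.
Yosef free: 09:05-13:30, 14:55-17:00 (invert busy blocks within the working day).
Ravi ∩ Elena: 10:40-11:45, 14:40-16:25.
Ravi ∩ Elena ∩ Hana: 10:45-11:40, 14:40-15:20.
Ravi ∩ Elena ∩ Hana ∩ Finn: 10:45-10:50, 10:55-11:40, 14:40-14:50.
Ravi ∩ Elena ∩ Hana ∩ Finn ∩ Bianca: 10:45-10:50, 10:55-11:40.
Ravi ∩ Elena ∩ Hana ∩ Finn ∩ Bianca ∩ Oona: 10:45-10:50, 10:55-11:40.
Ravi ∩ Elena ∩ Hana ∩ Finn ∩ Bianca ∩ Oona ∩ Yosef: 10:45-10:50, 10:55-11:40.
The first common window of at least 20 minutes is 10:55-11:40, so the earliest start is 10:55.

10:55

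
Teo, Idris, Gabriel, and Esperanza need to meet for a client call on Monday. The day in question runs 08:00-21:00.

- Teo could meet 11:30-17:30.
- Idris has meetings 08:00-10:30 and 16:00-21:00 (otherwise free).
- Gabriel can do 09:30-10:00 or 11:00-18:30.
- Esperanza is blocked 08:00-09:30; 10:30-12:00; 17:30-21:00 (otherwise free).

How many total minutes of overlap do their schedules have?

Teo free: 11:30-17:30.
Idris free: 10:30-16:00 (invert busy blocks within the working day).
Gabriel free: 09:30-10:00, 11:00-18:30.
Esperanza free: 09:30-10:30, 12:00-17:30 (invert busy blocks within the working day).
Teo ∩ Idris: 11:30-16:00.
Teo ∩ Idris ∩ Gabriel: 11:30-16:00.
Teo ∩ Idris ∩ Gabriel ∩ Esperanza: 12:00-16:00.
That's a single block of 240 minutes.

240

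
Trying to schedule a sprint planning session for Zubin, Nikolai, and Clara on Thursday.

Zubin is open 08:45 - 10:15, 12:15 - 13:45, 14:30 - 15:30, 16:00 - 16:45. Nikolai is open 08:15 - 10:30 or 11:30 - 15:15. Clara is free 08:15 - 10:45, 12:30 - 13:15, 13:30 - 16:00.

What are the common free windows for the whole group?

08:45-10:15, 12:30-13:15, 13:30-13:45, 14:30-15:15

Zubin ∩ Nikolai: 08:45-10:15, 12:15-13:45, 14:30-15:15.
Zubin ∩ Nikolai ∩ Clara: 08:45-10:15, 12:30-13:15, 13:30-13:45, 14:30-15:15.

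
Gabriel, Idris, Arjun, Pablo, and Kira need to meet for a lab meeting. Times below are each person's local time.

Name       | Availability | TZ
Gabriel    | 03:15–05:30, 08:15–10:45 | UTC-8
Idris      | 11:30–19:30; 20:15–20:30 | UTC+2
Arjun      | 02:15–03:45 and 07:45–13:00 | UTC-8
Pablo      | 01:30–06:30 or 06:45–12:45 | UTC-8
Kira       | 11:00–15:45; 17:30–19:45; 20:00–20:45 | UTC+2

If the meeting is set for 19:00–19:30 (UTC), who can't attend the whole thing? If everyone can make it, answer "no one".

Gabriel in UTC: 11:15-13:30, 16:15-18:45 (add 8h to convert from UTC-8).
Idris in UTC: 09:30-17:30, 18:15-18:30 (subtract 2h to convert from UTC+2).
Arjun in UTC: 10:15-11:45, 15:45-21:00 (add 8h to convert from UTC-8).
Pablo in UTC: 09:30-14:30, 14:45-20:45 (add 8h to convert from UTC-8).
Kira in UTC: 09:00-13:45, 15:30-17:45, 18:00-18:45 (subtract 2h to convert from UTC+2).
Gabriel: not fully free for 19:00-19:30. Idris: not fully free for 19:00-19:30. Arjun: free for 19:00-19:30. Pablo: free for 19:00-19:30. Kira: not fully free for 19:00-19:30.

Gabriel, Idris, Kira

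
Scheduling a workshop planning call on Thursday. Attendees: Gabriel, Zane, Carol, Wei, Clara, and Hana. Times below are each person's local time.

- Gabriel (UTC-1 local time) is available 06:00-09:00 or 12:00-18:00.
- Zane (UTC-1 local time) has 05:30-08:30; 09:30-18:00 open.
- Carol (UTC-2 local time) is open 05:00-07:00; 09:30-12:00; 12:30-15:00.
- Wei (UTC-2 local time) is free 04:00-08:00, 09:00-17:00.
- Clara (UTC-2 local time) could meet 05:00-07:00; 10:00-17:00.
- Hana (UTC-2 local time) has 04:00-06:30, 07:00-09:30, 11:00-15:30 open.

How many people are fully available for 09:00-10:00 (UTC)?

Gabriel in UTC: 07:00-10:00, 13:00-19:00 (add 1h to convert from UTC-1).
Zane in UTC: 06:30-09:30, 10:30-19:00 (add 1h to convert from UTC-1).
Carol in UTC: 07:00-09:00, 11:30-14:00, 14:30-17:00 (add 2h to convert from UTC-2).
Wei in UTC: 06:00-10:00, 11:00-19:00 (add 2h to convert from UTC-2).
Clara in UTC: 07:00-09:00, 12:00-19:00 (add 2h to convert from UTC-2).
Hana in UTC: 06:00-08:30, 09:00-11:30, 13:00-17:30 (add 2h to convert from UTC-2).
Gabriel, Wei, and Hana can make the full 09:00-10:00 slot — that's 3.

3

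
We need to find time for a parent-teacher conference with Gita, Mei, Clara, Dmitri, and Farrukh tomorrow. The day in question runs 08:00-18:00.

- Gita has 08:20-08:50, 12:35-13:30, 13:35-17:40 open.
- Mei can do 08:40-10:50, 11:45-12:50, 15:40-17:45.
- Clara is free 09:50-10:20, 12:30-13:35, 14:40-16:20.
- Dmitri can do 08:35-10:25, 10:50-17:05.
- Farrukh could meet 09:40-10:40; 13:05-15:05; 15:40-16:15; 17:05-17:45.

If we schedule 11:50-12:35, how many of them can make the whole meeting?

Mei and Dmitri can make the full 11:50-12:35 slot — that's 2.

2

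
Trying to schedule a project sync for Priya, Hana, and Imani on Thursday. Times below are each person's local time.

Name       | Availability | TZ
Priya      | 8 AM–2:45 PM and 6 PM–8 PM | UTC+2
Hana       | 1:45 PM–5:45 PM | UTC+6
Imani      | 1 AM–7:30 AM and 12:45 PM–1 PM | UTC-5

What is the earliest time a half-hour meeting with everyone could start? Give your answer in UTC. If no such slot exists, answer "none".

07:45

Priya in UTC: 06:00-12:45, 16:00-18:00 (subtract 2h to convert from UTC+2).
Hana in UTC: 07:45-11:45 (subtract 6h to convert from UTC+6).
Imani in UTC: 06:00-12:30, 17:45-18:00 (add 5h to convert from UTC-5).
Priya ∩ Hana: 07:45-11:45.
Priya ∩ Hana ∩ Imani: 07:45-11:45.
Those are the intersection windows.
The first common window of at least 30 minutes is 07:45-11:45, so the earliest start is 07:45.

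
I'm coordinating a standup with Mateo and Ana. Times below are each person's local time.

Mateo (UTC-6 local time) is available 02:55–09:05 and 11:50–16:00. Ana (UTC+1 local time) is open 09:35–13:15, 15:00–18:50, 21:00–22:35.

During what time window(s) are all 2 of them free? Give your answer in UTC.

08:55-12:15, 14:00-15:05, 20:00-21:35

Mateo in UTC: 08:55-15:05, 17:50-22:00 (add 6h to convert from UTC-6).
Ana in UTC: 08:35-12:15, 14:00-17:50, 20:00-21:35 (subtract 1h to convert from UTC+1).
Mateo ∩ Ana: 08:55-12:15, 14:00-15:05, 20:00-21:35.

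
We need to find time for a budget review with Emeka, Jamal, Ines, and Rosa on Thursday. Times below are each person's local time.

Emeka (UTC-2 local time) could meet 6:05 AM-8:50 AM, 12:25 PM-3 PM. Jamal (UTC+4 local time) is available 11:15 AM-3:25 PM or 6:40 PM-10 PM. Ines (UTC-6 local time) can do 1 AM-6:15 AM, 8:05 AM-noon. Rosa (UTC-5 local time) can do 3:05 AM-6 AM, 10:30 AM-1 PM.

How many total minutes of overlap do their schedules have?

255

Emeka in UTC: 08:05-10:50, 14:25-17:00 (add 2h to convert from UTC-2).
Jamal in UTC: 07:15-11:25, 14:40-18:00 (subtract 4h to convert from UTC+4).
Ines in UTC: 07:00-12:15, 14:05-18:00 (add 6h to convert from UTC-6).
Rosa in UTC: 08:05-11:00, 15:30-18:00 (add 5h to convert from UTC-5).
Emeka ∩ Jamal: 08:05-10:50, 14:40-17:00.
Emeka ∩ Jamal ∩ Ines: 08:05-10:50, 14:40-17:00.
Emeka ∩ Jamal ∩ Ines ∩ Rosa: 08:05-10:50, 15:30-17:00.
So the common availability across everyone is 08:05-10:50, 15:30-17:00.
Summing the common windows: 165 + 90 = 255 minutes.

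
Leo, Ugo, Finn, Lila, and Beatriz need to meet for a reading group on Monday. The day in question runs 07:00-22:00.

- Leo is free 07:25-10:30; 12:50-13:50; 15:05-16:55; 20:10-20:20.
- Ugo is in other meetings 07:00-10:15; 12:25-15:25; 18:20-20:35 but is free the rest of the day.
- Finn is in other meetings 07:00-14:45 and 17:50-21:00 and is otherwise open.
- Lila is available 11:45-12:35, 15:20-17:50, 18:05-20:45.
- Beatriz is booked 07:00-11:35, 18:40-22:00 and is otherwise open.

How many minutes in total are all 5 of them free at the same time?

90

Leo free: 07:25-10:30, 12:50-13:50, 15:05-16:55, 20:10-20:20.
Ugo free: 10:15-12:25, 15:25-18:20, 20:35-22:00 (invert busy blocks within the working day).
Finn free: 14:45-17:50, 21:00-22:00 (invert busy blocks within the working day).
Lila free: 11:45-12:35, 15:20-17:50, 18:05-20:45.
Beatriz free: 11:35-18:40 (invert busy blocks within the working day).
Leo ∩ Ugo: 10:15-10:30, 15:25-16:55.
Leo ∩ Ugo ∩ Finn: 15:25-16:55.
Leo ∩ Ugo ∩ Finn ∩ Lila: 15:25-16:55.
Leo ∩ Ugo ∩ Finn ∩ Lila ∩ Beatriz: 15:25-16:55.
That's a single block of 90 minutes.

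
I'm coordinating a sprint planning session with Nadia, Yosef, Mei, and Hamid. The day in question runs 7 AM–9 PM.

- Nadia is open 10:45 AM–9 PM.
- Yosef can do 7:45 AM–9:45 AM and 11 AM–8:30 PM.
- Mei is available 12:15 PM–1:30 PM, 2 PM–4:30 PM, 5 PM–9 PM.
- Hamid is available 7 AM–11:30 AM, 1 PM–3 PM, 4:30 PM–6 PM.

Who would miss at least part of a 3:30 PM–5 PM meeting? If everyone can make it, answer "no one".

Nadia: free for 15:30-17:00. Yosef: free for 15:30-17:00. Mei: not fully free for 15:30-17:00. Hamid: not fully free for 15:30-17:00.

Hamid, Mei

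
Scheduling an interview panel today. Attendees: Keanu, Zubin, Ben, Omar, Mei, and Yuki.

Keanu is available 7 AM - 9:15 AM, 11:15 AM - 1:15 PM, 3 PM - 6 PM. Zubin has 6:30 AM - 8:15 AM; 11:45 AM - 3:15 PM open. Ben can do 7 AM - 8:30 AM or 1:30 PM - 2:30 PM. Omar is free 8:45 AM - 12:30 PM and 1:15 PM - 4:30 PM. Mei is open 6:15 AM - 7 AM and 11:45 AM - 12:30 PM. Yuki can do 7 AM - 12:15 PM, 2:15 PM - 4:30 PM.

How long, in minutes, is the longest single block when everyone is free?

Keanu ∩ Zubin: 07:00-08:15, 11:45-13:15, 15:00-15:15.
Keanu ∩ Zubin ∩ Ben: 07:00-08:15.
Keanu ∩ Zubin ∩ Ben ∩ Omar: ∅.
Keanu ∩ Zubin ∩ Ben ∩ Omar ∩ Mei: ∅.
Keanu ∩ Zubin ∩ Ben ∩ Omar ∩ Mei ∩ Yuki: ∅.
There is no time when everyone is free.
No common window exists, so the longest block is 0 minutes.

0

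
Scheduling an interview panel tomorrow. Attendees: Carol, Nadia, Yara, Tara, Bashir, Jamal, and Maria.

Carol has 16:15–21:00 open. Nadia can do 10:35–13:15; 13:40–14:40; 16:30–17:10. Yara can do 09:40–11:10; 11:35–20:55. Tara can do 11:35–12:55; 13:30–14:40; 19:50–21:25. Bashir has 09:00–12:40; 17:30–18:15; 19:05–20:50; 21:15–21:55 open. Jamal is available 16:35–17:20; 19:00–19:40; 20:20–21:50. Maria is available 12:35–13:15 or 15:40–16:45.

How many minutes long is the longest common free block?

Carol ∩ Nadia: 16:30-17:10.
Carol ∩ Nadia ∩ Yara: 16:30-17:10.
Carol ∩ Nadia ∩ Yara ∩ Tara: ∅.
Carol ∩ Nadia ∩ Yara ∩ Tara ∩ Bashir: ∅.
Carol ∩ Nadia ∩ Yara ∩ Tara ∩ Bashir ∩ Jamal: ∅.
Carol ∩ Nadia ∩ Yara ∩ Tara ∩ Bashir ∩ Jamal ∩ Maria: ∅.
There is no time when everyone is free.
No common window exists, so the longest block is 0 minutes.

0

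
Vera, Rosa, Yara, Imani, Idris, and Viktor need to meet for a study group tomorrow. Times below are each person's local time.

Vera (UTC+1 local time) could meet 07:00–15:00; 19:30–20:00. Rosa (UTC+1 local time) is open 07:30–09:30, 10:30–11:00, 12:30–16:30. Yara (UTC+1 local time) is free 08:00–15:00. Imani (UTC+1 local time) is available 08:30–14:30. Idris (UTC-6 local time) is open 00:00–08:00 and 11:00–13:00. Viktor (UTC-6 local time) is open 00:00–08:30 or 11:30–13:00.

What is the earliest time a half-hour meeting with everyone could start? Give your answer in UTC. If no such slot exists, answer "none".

07:30

Vera in UTC: 06:00-14:00, 18:30-19:00 (subtract 1h to convert from UTC+1).
Rosa in UTC: 06:30-08:30, 09:30-10:00, 11:30-15:30 (subtract 1h to convert from UTC+1).
Yara in UTC: 07:00-14:00 (subtract 1h to convert from UTC+1).
Imani in UTC: 07:30-13:30 (subtract 1h to convert from UTC+1).
Idris in UTC: 06:00-14:00, 17:00-19:00 (add 6h to convert from UTC-6).
Viktor in UTC: 06:00-14:30, 17:30-19:00 (add 6h to convert from UTC-6).
Vera ∩ Rosa: 06:30-08:30, 09:30-10:00, 11:30-14:00.
Vera ∩ Rosa ∩ Yara: 07:00-08:30, 09:30-10:00, 11:30-14:00.
Vera ∩ Rosa ∩ Yara ∩ Imani: 07:30-08:30, 09:30-10:00, 11:30-13:30.
Vera ∩ Rosa ∩ Yara ∩ Imani ∩ Idris: 07:30-08:30, 09:30-10:00, 11:30-13:30.
Vera ∩ Rosa ∩ Yara ∩ Imani ∩ Idris ∩ Viktor: 07:30-08:30, 09:30-10:00, 11:30-13:30.
The first common window of at least 30 minutes is 07:30-08:30, so the earliest start is 07:30.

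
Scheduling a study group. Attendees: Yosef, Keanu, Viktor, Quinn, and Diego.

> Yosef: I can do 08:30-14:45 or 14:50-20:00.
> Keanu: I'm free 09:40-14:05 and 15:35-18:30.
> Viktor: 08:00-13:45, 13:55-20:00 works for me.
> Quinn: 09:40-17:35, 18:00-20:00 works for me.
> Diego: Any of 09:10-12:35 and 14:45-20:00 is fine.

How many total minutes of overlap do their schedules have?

Yosef ∩ Keanu: 09:40-14:05, 15:35-18:30.
Yosef ∩ Keanu ∩ Viktor: 09:40-13:45, 13:55-14:05, 15:35-18:30.
Yosef ∩ Keanu ∩ Viktor ∩ Quinn: 09:40-13:45, 13:55-14:05, 15:35-17:35, 18:00-18:30.
Yosef ∩ Keanu ∩ Viktor ∩ Quinn ∩ Diego: 09:40-12:35, 15:35-17:35, 18:00-18:30.
So the common availability across everyone is 09:40-12:35, 15:35-17:35, 18:00-18:30.
Summing the common windows: 175 + 120 + 30 = 325 minutes.

325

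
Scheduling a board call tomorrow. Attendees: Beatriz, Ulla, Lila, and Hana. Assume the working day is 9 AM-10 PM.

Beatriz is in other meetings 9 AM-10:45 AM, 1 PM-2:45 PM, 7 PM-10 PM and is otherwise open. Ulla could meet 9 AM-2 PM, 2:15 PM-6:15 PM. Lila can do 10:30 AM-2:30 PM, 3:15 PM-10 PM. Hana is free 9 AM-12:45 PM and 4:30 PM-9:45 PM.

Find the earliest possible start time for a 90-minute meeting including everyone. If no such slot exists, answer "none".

10:45

Beatriz free: 10:45-13:00, 14:45-19:00 (invert busy blocks within the working day).
Ulla free: 09:00-14:00, 14:15-18:15.
Lila free: 10:30-14:30, 15:15-22:00.
Hana free: 09:00-12:45, 16:30-21:45.
Beatriz ∩ Ulla: 10:45-13:00, 14:45-18:15.
Beatriz ∩ Ulla ∩ Lila: 10:45-13:00, 15:15-18:15.
Beatriz ∩ Ulla ∩ Lila ∩ Hana: 10:45-12:45, 16:30-18:15.
The first common window of at least 90 minutes is 10:45-12:45, so the earliest start is 10:45.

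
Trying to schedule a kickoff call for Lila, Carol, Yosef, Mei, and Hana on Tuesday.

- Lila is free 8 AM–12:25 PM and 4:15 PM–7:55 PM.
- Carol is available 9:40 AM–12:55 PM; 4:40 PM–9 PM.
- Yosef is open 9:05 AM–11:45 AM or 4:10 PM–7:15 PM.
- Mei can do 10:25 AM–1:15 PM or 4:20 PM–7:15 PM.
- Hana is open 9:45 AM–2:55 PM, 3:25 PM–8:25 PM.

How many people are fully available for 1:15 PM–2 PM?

Hana can make the full 13:15-14:00 slot — that's 1.

1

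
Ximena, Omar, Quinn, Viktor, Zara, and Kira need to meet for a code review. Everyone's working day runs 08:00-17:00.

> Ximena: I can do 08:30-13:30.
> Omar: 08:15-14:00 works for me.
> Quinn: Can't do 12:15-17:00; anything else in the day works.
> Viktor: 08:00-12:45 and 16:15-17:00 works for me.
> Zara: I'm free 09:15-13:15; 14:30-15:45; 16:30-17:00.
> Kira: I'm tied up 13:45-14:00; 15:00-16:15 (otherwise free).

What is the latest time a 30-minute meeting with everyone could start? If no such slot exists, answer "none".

11:45

Ximena free: 08:30-13:30.
Omar free: 08:15-14:00.
Quinn free: 08:00-12:15 (invert busy blocks within the working day).
Viktor free: 08:00-12:45, 16:15-17:00.
Zara free: 09:15-13:15, 14:30-15:45, 16:30-17:00.
Kira free: 08:00-13:45, 14:00-15:00, 16:15-17:00 (invert busy blocks within the working day).
Ximena ∩ Omar: 08:30-13:30.
Ximena ∩ Omar ∩ Quinn: 08:30-12:15.
Ximena ∩ Omar ∩ Quinn ∩ Viktor: 08:30-12:15.
Ximena ∩ Omar ∩ Quinn ∩ Viktor ∩ Zara: 09:15-12:15.
Ximena ∩ Omar ∩ Quinn ∩ Viktor ∩ Zara ∩ Kira: 09:15-12:15.
The last common window of at least 30 minutes is 09:15-12:15; a 30-minute meeting can start as late as 11:45 and still end by 12:15.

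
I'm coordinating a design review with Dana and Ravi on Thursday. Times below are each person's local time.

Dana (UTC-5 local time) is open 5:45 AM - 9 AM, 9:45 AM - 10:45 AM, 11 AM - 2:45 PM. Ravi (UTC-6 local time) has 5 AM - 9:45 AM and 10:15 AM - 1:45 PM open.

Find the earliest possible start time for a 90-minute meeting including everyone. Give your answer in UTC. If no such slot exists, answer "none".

11:00

Dana in UTC: 10:45-14:00, 14:45-15:45, 16:00-19:45 (add 5h to convert from UTC-5).
Ravi in UTC: 11:00-15:45, 16:15-19:45 (add 6h to convert from UTC-6).
Dana ∩ Ravi: 11:00-14:00, 14:45-15:45, 16:15-19:45.
The first common window of at least 90 minutes is 11:00-14:00, so the earliest start is 11:00.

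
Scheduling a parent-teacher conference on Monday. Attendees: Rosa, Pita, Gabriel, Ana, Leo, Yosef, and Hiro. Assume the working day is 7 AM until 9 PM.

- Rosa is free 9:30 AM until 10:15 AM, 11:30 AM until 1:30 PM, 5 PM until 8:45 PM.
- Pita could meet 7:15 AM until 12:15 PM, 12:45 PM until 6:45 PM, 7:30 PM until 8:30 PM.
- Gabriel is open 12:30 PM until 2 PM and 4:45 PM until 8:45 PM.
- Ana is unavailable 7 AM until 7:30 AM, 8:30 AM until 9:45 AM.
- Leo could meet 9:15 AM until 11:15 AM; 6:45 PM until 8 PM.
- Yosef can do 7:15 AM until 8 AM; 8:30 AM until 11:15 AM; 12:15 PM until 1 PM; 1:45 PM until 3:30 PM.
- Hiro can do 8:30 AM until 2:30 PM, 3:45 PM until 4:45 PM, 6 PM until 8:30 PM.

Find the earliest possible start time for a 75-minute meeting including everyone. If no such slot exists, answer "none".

none

Rosa free: 09:30-10:15, 11:30-13:30, 17:00-20:45.
Pita free: 07:15-12:15, 12:45-18:45, 19:30-20:30.
Gabriel free: 12:30-14:00, 16:45-20:45.
Ana free: 07:30-08:30, 09:45-21:00 (invert busy blocks within the working day).
Leo free: 09:15-11:15, 18:45-20:00.
Yosef free: 07:15-08:00, 08:30-11:15, 12:15-13:00, 13:45-15:30.
Hiro free: 08:30-14:30, 15:45-16:45, 18:00-20:30.
Rosa ∩ Pita: 09:30-10:15, 11:30-12:15, 12:45-13:30, 17:00-18:45, 19:30-20:30.
Rosa ∩ Pita ∩ Gabriel: 12:45-13:30, 17:00-18:45, 19:30-20:30.
Rosa ∩ Pita ∩ Gabriel ∩ Ana: 12:45-13:30, 17:00-18:45, 19:30-20:30.
Rosa ∩ Pita ∩ Gabriel ∩ Ana ∩ Leo: 19:30-20:00.
Rosa ∩ Pita ∩ Gabriel ∩ Ana ∩ Leo ∩ Yosef: ∅.
Rosa ∩ Pita ∩ Gabriel ∩ Ana ∩ Leo ∩ Yosef ∩ Hiro: ∅.
There is no time when everyone is free.
No common window is at least 75 minutes long.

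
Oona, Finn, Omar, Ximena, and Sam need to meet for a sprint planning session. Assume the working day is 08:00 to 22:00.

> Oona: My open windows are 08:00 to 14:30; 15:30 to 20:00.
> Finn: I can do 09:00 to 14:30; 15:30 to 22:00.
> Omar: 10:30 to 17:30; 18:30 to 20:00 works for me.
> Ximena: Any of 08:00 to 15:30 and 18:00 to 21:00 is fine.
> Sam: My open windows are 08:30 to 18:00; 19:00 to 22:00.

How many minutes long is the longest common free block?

240

Oona ∩ Finn: 09:00-14:30, 15:30-20:00.
Oona ∩ Finn ∩ Omar: 10:30-14:30, 15:30-17:30, 18:30-20:00.
Oona ∩ Finn ∩ Omar ∩ Ximena: 10:30-14:30, 18:30-20:00.
Oona ∩ Finn ∩ Omar ∩ Ximena ∩ Sam: 10:30-14:30, 19:00-20:00.
The longest is 10:30-14:30 at 240 minutes.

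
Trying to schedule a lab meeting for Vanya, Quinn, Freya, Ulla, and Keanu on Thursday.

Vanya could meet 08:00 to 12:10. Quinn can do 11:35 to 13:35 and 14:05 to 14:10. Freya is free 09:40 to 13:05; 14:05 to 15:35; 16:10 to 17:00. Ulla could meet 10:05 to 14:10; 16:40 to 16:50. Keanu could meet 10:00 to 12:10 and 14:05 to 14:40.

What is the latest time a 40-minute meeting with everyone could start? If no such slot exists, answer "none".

Vanya ∩ Quinn: 11:35-12:10.
Vanya ∩ Quinn ∩ Freya: 11:35-12:10.
Vanya ∩ Quinn ∩ Freya ∩ Ulla: 11:35-12:10.
Vanya ∩ Quinn ∩ Freya ∩ Ulla ∩ Keanu: 11:35-12:10.
So the common availability across everyone is 11:35-12:10.
No common window is at least 40 minutes long.

none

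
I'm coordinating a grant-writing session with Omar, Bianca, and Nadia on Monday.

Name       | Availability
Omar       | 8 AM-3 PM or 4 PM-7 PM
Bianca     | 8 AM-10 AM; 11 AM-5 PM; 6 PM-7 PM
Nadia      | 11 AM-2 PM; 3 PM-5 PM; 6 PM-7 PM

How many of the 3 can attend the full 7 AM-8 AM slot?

nobody can make the full 07:00-08:00 slot — that's 0.

0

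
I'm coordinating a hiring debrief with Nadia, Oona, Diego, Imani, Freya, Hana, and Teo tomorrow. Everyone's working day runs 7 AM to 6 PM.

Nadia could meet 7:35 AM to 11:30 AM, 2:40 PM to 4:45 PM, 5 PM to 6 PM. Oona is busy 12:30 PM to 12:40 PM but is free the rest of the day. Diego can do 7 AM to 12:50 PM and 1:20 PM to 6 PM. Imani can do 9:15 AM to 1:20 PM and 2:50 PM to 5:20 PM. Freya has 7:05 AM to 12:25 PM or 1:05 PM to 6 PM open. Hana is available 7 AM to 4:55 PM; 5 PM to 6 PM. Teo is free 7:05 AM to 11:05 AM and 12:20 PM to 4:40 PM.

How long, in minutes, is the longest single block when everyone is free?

Nadia free: 07:35-11:30, 14:40-16:45, 17:00-18:00.
Oona free: 07:00-12:30, 12:40-18:00 (invert busy blocks within the working day).
Diego free: 07:00-12:50, 13:20-18:00.
Imani free: 09:15-13:20, 14:50-17:20.
Freya free: 07:05-12:25, 13:05-18:00.
Hana free: 07:00-16:55, 17:00-18:00.
Teo free: 07:05-11:05, 12:20-16:40.
Nadia ∩ Oona: 07:35-11:30, 14:40-16:45, 17:00-18:00.
Nadia ∩ Oona ∩ Diego: 07:35-11:30, 14:40-16:45, 17:00-18:00.
Nadia ∩ Oona ∩ Diego ∩ Imani: 09:15-11:30, 14:50-16:45, 17:00-17:20.
Nadia ∩ Oona ∩ Diego ∩ Imani ∩ Freya: 09:15-11:30, 14:50-16:45, 17:00-17:20.
Nadia ∩ Oona ∩ Diego ∩ Imani ∩ Freya ∩ Hana: 09:15-11:30, 14:50-16:45, 17:00-17:20.
Nadia ∩ Oona ∩ Diego ∩ Imani ∩ Freya ∩ Hana ∩ Teo: 09:15-11:05, 14:50-16:40.
The longest is 09:15-11:05 at 110 minutes.

110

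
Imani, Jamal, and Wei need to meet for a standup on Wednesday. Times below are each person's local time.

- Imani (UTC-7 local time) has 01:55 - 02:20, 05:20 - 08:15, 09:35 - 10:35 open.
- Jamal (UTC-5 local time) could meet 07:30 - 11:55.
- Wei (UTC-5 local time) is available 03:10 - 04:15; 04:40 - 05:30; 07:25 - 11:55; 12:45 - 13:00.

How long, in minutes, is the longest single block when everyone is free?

Imani in UTC: 08:55-09:20, 12:20-15:15, 16:35-17:35 (add 7h to convert from UTC-7).
Jamal in UTC: 12:30-16:55 (add 5h to convert from UTC-5).
Wei in UTC: 08:10-09:15, 09:40-10:30, 12:25-16:55, 17:45-18:00 (add 5h to convert from UTC-5).
Imani ∩ Jamal: 12:30-15:15, 16:35-16:55.
Imani ∩ Jamal ∩ Wei: 12:30-15:15, 16:35-16:55.
The longest is 12:30-15:15 at 165 minutes.

165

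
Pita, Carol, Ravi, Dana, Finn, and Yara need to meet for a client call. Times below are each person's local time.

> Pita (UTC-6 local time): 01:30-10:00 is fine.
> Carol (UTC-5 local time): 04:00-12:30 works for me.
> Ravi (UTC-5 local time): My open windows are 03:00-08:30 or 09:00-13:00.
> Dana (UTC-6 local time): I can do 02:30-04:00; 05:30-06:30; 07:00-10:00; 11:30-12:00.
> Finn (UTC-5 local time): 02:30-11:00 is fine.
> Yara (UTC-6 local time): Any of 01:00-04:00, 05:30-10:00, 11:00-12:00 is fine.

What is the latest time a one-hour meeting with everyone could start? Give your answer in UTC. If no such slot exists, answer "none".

15:00

Pita in UTC: 07:30-16:00 (add 6h to convert from UTC-6).
Carol in UTC: 09:00-17:30 (add 5h to convert from UTC-5).
Ravi in UTC: 08:00-13:30, 14:00-18:00 (add 5h to convert from UTC-5).
Dana in UTC: 08:30-10:00, 11:30-12:30, 13:00-16:00, 17:30-18:00 (add 6h to convert from UTC-6).
Finn in UTC: 07:30-16:00 (add 5h to convert from UTC-5).
Yara in UTC: 07:00-10:00, 11:30-16:00, 17:00-18:00 (add 6h to convert from UTC-6).
Pita ∩ Carol: 09:00-16:00.
Pita ∩ Carol ∩ Ravi: 09:00-13:30, 14:00-16:00.
Pita ∩ Carol ∩ Ravi ∩ Dana: 09:00-10:00, 11:30-12:30, 13:00-13:30, 14:00-16:00.
Pita ∩ Carol ∩ Ravi ∩ Dana ∩ Finn: 09:00-10:00, 11:30-12:30, 13:00-13:30, 14:00-16:00.
Pita ∩ Carol ∩ Ravi ∩ Dana ∩ Finn ∩ Yara: 09:00-10:00, 11:30-12:30, 13:00-13:30, 14:00-16:00.
The last common window of at least 60 minutes is 14:00-16:00; a 60-minute meeting can start as late as 15:00 and still end by 16:00.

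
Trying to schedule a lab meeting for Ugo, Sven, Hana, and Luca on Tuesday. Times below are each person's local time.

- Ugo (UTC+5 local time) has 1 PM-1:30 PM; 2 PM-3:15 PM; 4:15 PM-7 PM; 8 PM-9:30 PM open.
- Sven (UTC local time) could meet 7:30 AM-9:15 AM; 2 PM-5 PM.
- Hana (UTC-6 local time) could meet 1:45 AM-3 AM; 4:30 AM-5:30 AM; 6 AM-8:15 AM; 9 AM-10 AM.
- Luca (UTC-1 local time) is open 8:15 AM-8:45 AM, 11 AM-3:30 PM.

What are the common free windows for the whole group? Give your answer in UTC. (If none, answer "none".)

15:00-16:00

Ugo in UTC: 08:00-08:30, 09:00-10:15, 11:15-14:00, 15:00-16:30 (subtract 5h to convert from UTC+5).
Sven in UTC: 07:30-09:15, 14:00-17:00.
Hana in UTC: 07:45-09:00, 10:30-11:30, 12:00-14:15, 15:00-16:00 (add 6h to convert from UTC-6).
Luca in UTC: 09:15-09:45, 12:00-16:30 (add 1h to convert from UTC-1).
Ugo ∩ Sven: 08:00-08:30, 09:00-09:15, 15:00-16:30.
Ugo ∩ Sven ∩ Hana: 08:00-08:30, 15:00-16:00.
Ugo ∩ Sven ∩ Hana ∩ Luca: 15:00-16:00.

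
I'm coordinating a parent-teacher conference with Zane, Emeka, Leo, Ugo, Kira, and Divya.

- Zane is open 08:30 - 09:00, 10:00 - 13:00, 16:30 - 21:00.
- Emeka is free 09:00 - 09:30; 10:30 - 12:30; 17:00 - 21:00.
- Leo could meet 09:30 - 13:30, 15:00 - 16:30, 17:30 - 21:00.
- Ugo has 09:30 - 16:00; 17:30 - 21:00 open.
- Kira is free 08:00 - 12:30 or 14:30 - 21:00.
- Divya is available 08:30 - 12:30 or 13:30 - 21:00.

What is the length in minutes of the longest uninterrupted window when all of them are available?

210

Zane ∩ Emeka: 10:30-12:30, 17:00-21:00.
Zane ∩ Emeka ∩ Leo: 10:30-12:30, 17:30-21:00.
Zane ∩ Emeka ∩ Leo ∩ Ugo: 10:30-12:30, 17:30-21:00.
Zane ∩ Emeka ∩ Leo ∩ Ugo ∩ Kira: 10:30-12:30, 17:30-21:00.
Zane ∩ Emeka ∩ Leo ∩ Ugo ∩ Kira ∩ Divya: 10:30-12:30, 17:30-21:00.
The longest is 17:30-21:00 at 210 minutes.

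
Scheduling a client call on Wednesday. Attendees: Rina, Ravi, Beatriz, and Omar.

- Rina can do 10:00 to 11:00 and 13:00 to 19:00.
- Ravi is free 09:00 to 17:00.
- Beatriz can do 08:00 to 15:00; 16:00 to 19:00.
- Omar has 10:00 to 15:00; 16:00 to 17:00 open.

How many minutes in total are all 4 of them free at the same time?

Rina ∩ Ravi: 10:00-11:00, 13:00-17:00.
Rina ∩ Ravi ∩ Beatriz: 10:00-11:00, 13:00-15:00, 16:00-17:00.
Rina ∩ Ravi ∩ Beatriz ∩ Omar: 10:00-11:00, 13:00-15:00, 16:00-17:00.
Summing the common windows: 60 + 120 + 60 = 240 minutes.

240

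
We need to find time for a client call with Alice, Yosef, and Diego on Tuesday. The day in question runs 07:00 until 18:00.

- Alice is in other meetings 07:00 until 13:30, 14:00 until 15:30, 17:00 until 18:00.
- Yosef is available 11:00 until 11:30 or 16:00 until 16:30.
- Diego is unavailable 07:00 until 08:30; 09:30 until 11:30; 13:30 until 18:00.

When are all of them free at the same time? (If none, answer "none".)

none

Alice free: 13:30-14:00, 15:30-17:00 (invert busy blocks within the working day).
Yosef free: 11:00-11:30, 16:00-16:30.
Diego free: 08:30-09:30, 11:30-13:30 (invert busy blocks within the working day).
Alice ∩ Yosef: 16:00-16:30.
Alice ∩ Yosef ∩ Diego: ∅.
There is no time when everyone is free.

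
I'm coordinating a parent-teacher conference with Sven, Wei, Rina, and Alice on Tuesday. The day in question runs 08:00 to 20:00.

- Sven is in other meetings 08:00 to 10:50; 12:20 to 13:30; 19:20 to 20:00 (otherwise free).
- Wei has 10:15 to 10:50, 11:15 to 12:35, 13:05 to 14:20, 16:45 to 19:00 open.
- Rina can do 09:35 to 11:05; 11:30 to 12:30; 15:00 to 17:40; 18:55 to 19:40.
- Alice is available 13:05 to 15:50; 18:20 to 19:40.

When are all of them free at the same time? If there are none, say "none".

18:55-19:00

Sven free: 10:50-12:20, 13:30-19:20 (invert busy blocks within the working day).
Wei free: 10:15-10:50, 11:15-12:35, 13:05-14:20, 16:45-19:00.
Rina free: 09:35-11:05, 11:30-12:30, 15:00-17:40, 18:55-19:40.
Alice free: 13:05-15:50, 18:20-19:40.
Sven ∩ Wei: 11:15-12:20, 13:30-14:20, 16:45-19:00.
Sven ∩ Wei ∩ Rina: 11:30-12:20, 16:45-17:40, 18:55-19:00.
Sven ∩ Wei ∩ Rina ∩ Alice: 18:55-19:00.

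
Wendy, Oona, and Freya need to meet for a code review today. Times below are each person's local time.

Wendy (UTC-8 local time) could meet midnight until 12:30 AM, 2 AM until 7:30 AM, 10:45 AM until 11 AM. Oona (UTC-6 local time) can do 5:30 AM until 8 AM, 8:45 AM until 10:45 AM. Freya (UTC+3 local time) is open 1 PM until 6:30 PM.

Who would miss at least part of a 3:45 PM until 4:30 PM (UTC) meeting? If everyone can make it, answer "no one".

Freya, Wendy

Wendy in UTC: 08:00-08:30, 10:00-15:30, 18:45-19:00 (add 8h to convert from UTC-8).
Oona in UTC: 11:30-14:00, 14:45-16:45 (add 6h to convert from UTC-6).
Freya in UTC: 10:00-15:30 (subtract 3h to convert from UTC+3).
Wendy: not fully free for 15:45-16:30. Oona: free for 15:45-16:30. Freya: not fully free for 15:45-16:30.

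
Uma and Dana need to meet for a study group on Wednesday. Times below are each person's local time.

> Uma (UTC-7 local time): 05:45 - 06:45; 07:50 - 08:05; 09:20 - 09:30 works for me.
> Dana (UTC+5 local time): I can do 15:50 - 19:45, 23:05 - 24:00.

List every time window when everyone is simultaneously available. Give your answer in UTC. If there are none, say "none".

12:45-13:45

Uma in UTC: 12:45-13:45, 14:50-15:05, 16:20-16:30 (add 7h to convert from UTC-7).
Dana in UTC: 10:50-14:45, 18:05-19:00 (subtract 5h to convert from UTC+5).
Uma ∩ Dana: 12:45-13:45.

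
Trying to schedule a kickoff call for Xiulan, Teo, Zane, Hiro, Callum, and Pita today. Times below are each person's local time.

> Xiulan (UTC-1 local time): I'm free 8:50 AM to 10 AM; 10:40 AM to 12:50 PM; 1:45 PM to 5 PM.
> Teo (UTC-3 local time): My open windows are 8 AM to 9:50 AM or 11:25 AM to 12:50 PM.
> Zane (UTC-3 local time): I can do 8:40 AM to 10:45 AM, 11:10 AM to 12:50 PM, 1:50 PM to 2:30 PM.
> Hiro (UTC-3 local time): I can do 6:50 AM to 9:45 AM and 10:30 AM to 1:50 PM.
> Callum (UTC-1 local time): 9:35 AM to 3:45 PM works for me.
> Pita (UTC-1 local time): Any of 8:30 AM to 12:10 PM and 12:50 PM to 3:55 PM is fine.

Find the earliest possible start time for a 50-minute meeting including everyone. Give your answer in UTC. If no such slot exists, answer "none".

11:40

Xiulan in UTC: 09:50-11:00, 11:40-13:50, 14:45-18:00 (add 1h to convert from UTC-1).
Teo in UTC: 11:00-12:50, 14:25-15:50 (add 3h to convert from UTC-3).
Zane in UTC: 11:40-13:45, 14:10-15:50, 16:50-17:30 (add 3h to convert from UTC-3).
Hiro in UTC: 09:50-12:45, 13:30-16:50 (add 3h to convert from UTC-3).
Callum in UTC: 10:35-16:45 (add 1h to convert from UTC-1).
Pita in UTC: 09:30-13:10, 13:50-16:55 (add 1h to convert from UTC-1).
Xiulan ∩ Teo: 11:40-12:50, 14:45-15:50.
Xiulan ∩ Teo ∩ Zane: 11:40-12:50, 14:45-15:50.
Xiulan ∩ Teo ∩ Zane ∩ Hiro: 11:40-12:45, 14:45-15:50.
Xiulan ∩ Teo ∩ Zane ∩ Hiro ∩ Callum: 11:40-12:45, 14:45-15:50.
Xiulan ∩ Teo ∩ Zane ∩ Hiro ∩ Callum ∩ Pita: 11:40-12:45, 14:45-15:50.
The first common window of at least 50 minutes is 11:40-12:45, so the earliest start is 11:40.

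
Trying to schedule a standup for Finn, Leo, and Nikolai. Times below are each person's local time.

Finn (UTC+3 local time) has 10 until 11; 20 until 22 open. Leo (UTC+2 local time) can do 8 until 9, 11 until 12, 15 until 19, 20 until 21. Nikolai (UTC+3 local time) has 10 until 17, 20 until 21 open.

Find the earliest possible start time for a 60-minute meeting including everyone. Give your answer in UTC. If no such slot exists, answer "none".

Finn in UTC: 07:00-08:00, 17:00-19:00 (subtract 3h to convert from UTC+3).
Leo in UTC: 06:00-07:00, 09:00-10:00, 13:00-17:00, 18:00-19:00 (subtract 2h to convert from UTC+2).
Nikolai in UTC: 07:00-14:00, 17:00-18:00 (subtract 3h to convert from UTC+3).
Finn ∩ Leo: 18:00-19:00.
Finn ∩ Leo ∩ Nikolai: ∅.
There is no time when everyone is free.
No common window is at least 60 minutes long.

none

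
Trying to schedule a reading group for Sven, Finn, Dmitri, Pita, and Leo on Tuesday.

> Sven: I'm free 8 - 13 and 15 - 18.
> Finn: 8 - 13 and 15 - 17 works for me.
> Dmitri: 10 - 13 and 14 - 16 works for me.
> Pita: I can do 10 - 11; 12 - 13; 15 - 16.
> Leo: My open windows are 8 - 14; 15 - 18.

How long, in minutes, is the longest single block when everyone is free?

60

Sven ∩ Finn: 08:00-13:00, 15:00-17:00.
Sven ∩ Finn ∩ Dmitri: 10:00-13:00, 15:00-16:00.
Sven ∩ Finn ∩ Dmitri ∩ Pita: 10:00-11:00, 12:00-13:00, 15:00-16:00.
Sven ∩ Finn ∩ Dmitri ∩ Pita ∩ Leo: 10:00-11:00, 12:00-13:00, 15:00-16:00.
The longest is 10:00-11:00 at 60 minutes.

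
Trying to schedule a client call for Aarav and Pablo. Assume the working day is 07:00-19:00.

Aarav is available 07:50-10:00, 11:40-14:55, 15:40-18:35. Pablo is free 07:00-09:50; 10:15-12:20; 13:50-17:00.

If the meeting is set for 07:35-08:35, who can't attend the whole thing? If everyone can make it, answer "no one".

Aarav: not fully free for 07:35-08:35. Pablo: free for 07:35-08:35.

Aarav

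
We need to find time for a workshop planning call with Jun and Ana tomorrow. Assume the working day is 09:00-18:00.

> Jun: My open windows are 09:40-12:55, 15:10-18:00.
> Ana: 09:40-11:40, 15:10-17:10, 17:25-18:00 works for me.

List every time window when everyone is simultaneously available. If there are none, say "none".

09:40-11:40, 15:10-17:10, 17:25-18:00

Jun ∩ Ana: 09:40-11:40, 15:10-17:10, 17:25-18:00.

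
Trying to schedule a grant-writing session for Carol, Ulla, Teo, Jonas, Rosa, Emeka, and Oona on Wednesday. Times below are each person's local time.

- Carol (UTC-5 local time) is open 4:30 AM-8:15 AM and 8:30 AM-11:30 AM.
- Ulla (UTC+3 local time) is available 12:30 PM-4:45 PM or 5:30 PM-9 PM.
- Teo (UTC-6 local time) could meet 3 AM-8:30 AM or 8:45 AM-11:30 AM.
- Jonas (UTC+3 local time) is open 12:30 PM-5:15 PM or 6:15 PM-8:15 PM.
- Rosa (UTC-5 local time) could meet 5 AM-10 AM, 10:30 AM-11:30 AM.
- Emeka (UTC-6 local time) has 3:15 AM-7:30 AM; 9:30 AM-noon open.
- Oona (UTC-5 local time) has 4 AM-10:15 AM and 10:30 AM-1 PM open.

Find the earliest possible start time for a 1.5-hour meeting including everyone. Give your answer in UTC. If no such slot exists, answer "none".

10:00

Carol in UTC: 09:30-13:15, 13:30-16:30 (add 5h to convert from UTC-5).
Ulla in UTC: 09:30-13:45, 14:30-18:00 (subtract 3h to convert from UTC+3).
Teo in UTC: 09:00-14:30, 14:45-17:30 (add 6h to convert from UTC-6).
Jonas in UTC: 09:30-14:15, 15:15-17:15 (subtract 3h to convert from UTC+3).
Rosa in UTC: 10:00-15:00, 15:30-16:30 (add 5h to convert from UTC-5).
Emeka in UTC: 09:15-13:30, 15:30-18:00 (add 6h to convert from UTC-6).
Oona in UTC: 09:00-15:15, 15:30-18:00 (add 5h to convert from UTC-5).
Carol ∩ Ulla: 09:30-13:15, 13:30-13:45, 14:30-16:30.
Carol ∩ Ulla ∩ Teo: 09:30-13:15, 13:30-13:45, 14:45-16:30.
Carol ∩ Ulla ∩ Teo ∩ Jonas: 09:30-13:15, 13:30-13:45, 15:15-16:30.
Carol ∩ Ulla ∩ Teo ∩ Jonas ∩ Rosa: 10:00-13:15, 13:30-13:45, 15:30-16:30.
Carol ∩ Ulla ∩ Teo ∩ Jonas ∩ Rosa ∩ Emeka: 10:00-13:15, 15:30-16:30.
Carol ∩ Ulla ∩ Teo ∩ Jonas ∩ Rosa ∩ Emeka ∩ Oona: 10:00-13:15, 15:30-16:30.
The first common window of at least 90 minutes is 10:00-13:15, so the earliest start is 10:00.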